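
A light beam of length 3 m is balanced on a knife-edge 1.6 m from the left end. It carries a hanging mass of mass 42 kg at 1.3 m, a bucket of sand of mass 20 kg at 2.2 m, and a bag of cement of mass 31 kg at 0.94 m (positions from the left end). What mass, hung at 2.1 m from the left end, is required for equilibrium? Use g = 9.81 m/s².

Taking torques about the knife-edge (at 1.6 m from the left end):
Hanging mass: 42 × 9.81 = 412 N down at 1.3 m → arm 0.3 m, τ = 412 × 0.3 = 123.6 N·m counterclockwise.
Bucket of sand: 20 × 9.81 = 196.2 N down at 2.2 m → arm 0.6 m, τ = 196.2 × 0.6 = 117.7 N·m clockwise.
Bag of cement: 31 × 9.81 = 304.1 N down at 0.94 m → arm 0.66 m, τ = 304.1 × 0.66 = 200.7 N·m counterclockwise.
Net moment of known loads = 206.6 N·m counterclockwise.
An unknown mass m at 2.1 m has arm 0.5 m; its moment is m·g·0.5 clockwise.
For rotational equilibrium, m × 9.81 × 0.5 = 206.6, so m = 206.6 / (9.81 × 0.5) = 42.1 kg.

m ≈ 42.1 kg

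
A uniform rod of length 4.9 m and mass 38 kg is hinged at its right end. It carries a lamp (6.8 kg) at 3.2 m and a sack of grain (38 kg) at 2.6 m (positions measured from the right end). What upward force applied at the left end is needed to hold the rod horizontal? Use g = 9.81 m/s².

F ≈ 428 N

Take moments about the right end.
Beam weight: 38 × 9.81 = 372.8 N down at 2.45 m → arm 2.45 m, τ = 372.8 × 2.45 = 913.4 N·m counterclockwise.
Lamp: 6.8 × 9.81 = 66.71 N down at 3.2 m → arm 3.2 m, τ = 66.71 × 3.2 = 213.5 N·m counterclockwise.
Sack of grain: 38 × 9.81 = 372.8 N down at 2.6 m → arm 2.6 m, τ = 372.8 × 2.6 = 969.3 N·m counterclockwise.
Net moment of the loads = 2096 N·m counterclockwise.
The upward force F acts at the left end, arm 4.9 m, giving F × 4.9 clockwise.
Setting net torque to zero: F × 4.9 = 2096 → F = 2096 / 4.9 = 428 N.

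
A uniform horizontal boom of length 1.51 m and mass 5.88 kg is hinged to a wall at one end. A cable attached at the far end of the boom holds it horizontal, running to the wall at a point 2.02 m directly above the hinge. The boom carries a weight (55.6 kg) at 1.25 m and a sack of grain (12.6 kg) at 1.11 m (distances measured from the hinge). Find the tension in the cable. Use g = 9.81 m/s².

T ≈ 713 N

Choose the hinge as the axis so the unknown hinge reaction has zero arm there.
Beam weight: 5.88 × 9.81 = 57.68 N down at 0.755 m → arm 0.755 m, τ = 57.68 × 0.755 = 43.55 N·m clockwise.
Weight: 55.6 × 9.81 = 545.4 N down at 1.25 m → arm 1.25 m, τ = 545.4 × 1.25 = 681.8 N·m clockwise.
Sack of grain: 12.6 × 9.81 = 123.6 N down at 1.11 m → arm 1.11 m, τ = 123.6 × 1.11 = 137.2 N·m clockwise.
Total clockwise load moment = 862.5 N·m.
The cable tension T acts at 1.51 m; only its component perpendicular to the boom, T sinθ, produces torque. sinθ = h/√(h²+d²) = 2.02/√(2.02²+1.51²) = 0.801.
For rotational equilibrium, T × 1.51 × 0.801 = 862.5, so T = 862.5 / 1.21 = 713 N.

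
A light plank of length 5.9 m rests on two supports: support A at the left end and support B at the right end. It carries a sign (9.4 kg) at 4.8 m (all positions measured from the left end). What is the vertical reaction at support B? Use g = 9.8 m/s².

R_B ≈ 74.9 N

About support A:
Sign: 9.4 × 9.8 = 92.12 N down at 4.8 m → arm 4.8 m, τ = 92.12 × 4.8 = 442.2 N·m clockwise.
Net load moment about support A = 442.2 N·m clockwise.
Reaction R at support B is upward at 5.9 m, arm 5.9 m → moment R × 5.9 counterclockwise.
Setting net torque to zero: R × 5.9 = 442.2 → R = 74.9 N.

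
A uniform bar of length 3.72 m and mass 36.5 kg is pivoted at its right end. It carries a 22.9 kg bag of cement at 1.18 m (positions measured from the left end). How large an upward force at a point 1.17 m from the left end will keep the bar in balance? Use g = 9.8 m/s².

F ≈ 484 N

About the right end:
Beam weight: 36.5 × 9.8 = 357.7 N down at 1.86 m → arm 1.86 m, τ = 357.7 × 1.86 = 665.3 N·m counterclockwise.
Bag of cement: 22.9 × 9.8 = 224.4 N down at 1.18 m → arm 2.54 m, τ = 224.4 × 2.54 = 570 N·m counterclockwise.
Net moment of the loads = 1235 N·m counterclockwise.
The upward force F acts at a point 1.17 m from the left end, arm 2.55 m, giving F × 2.55 clockwise.
For rotational equilibrium, F × 2.55 = 1235, so F = 1235 / 2.55 = 484 N.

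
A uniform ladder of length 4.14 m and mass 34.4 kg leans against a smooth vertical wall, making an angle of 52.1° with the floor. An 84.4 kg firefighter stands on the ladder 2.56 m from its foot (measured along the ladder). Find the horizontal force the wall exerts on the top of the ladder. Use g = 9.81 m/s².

N_wall ≈ 530 N

Take moments about the foot of the ladder.
Ladder weight 34.4×9.81 = 337.5 N acts at 2.07 m along the ladder; its horizontal arm is 2.07·cos52.1° = 1.272 m → τ = 429.3 N·m clockwise.
Firefighter: 84.4×9.81 = 828 N at 2.56 m → arm 1.573 m → τ = 1302 N·m clockwise.
Wall normal N acts horizontally at the top; its moment arm is the height L sinθ = 4.14·sin52.1° = 3.267 m, counterclockwise.
Στ = 0 ⇒ N × 3.267 = 1731 ⇒ N = 530 N.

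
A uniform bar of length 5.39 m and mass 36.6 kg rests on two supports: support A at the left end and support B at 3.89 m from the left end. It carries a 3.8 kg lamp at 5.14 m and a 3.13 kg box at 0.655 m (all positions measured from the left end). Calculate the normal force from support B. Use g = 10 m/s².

R_B ≈ 309 N

Take moments about support A.
Beam weight: 36.6 × 10 = 366 N down at 2.695 m → arm 2.695 m, τ = 366 × 2.695 = 986.4 N·m clockwise.
Lamp: 3.8 × 10 = 38 N down at 5.14 m → arm 5.14 m, τ = 38 × 5.14 = 195.3 N·m clockwise.
Box: 3.13 × 10 = 31.3 N down at 0.655 m → arm 0.655 m, τ = 31.3 × 0.655 = 20.5 N·m clockwise.
Net load moment about support A = 1202 N·m clockwise.
Reaction R at support B is upward at 3.89 m, arm 3.89 m → moment R × 3.89 counterclockwise.
Στ = 0 ⇒ R × 3.89 = 1202 ⇒ R = 309 N.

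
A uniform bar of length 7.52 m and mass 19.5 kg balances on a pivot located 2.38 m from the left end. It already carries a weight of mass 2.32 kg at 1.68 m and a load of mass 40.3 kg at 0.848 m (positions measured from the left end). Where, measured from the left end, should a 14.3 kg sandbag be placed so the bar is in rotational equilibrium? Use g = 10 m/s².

Take moments about the pivot (at 2.38 m from the left end).
Beam weight: 19.5 × 10 = 195 N down at 3.76 m → arm 1.38 m, τ = 195 × 1.38 = 269.1 N·m clockwise.
Weight: 2.32 × 10 = 23.2 N down at 1.68 m → arm 0.7 m, τ = 23.2 × 0.7 = 16.24 N·m counterclockwise.
Load: 40.3 × 10 = 403 N down at 0.848 m → arm 1.532 m, τ = 403 × 1.532 = 617.4 N·m counterclockwise.
Net moment of existing loads = 364.5 N·m counterclockwise.
The sandbag weighs 14.3 × 10 = 143 N and must supply an equal clockwise moment, so its lever arm about the pivot is 364.5 / 143 = 2.55 m.
That puts it at 2.38 + 2.55 = 4.93 m from the left end.

x ≈ 4.93 m from the left end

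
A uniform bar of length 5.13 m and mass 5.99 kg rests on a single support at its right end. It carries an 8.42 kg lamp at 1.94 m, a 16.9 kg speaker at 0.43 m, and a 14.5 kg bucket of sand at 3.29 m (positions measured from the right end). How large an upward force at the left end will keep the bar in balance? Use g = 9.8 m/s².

Sum moments about the right end (the unknown pivot reaction has zero arm there).
Beam weight: 5.99 × 9.8 = 58.7 N down at 2.565 m → arm 2.565 m, τ = 58.7 × 2.565 = 150.6 N·m counterclockwise.
Lamp: 8.42 × 9.8 = 82.52 N down at 1.94 m → arm 1.94 m, τ = 82.52 × 1.94 = 160.1 N·m counterclockwise.
Speaker: 16.9 × 9.8 = 165.6 N down at 0.43 m → arm 0.43 m, τ = 165.6 × 0.43 = 71.21 N·m counterclockwise.
Bucket of sand: 14.5 × 9.8 = 142.1 N down at 3.29 m → arm 3.29 m, τ = 142.1 × 3.29 = 467.5 N·m counterclockwise.
Net moment of the loads = 849.4 N·m counterclockwise.
The upward force F acts at the left end, arm 5.13 m, giving F × 5.13 clockwise.
Στ = 0 ⇒ F × 5.13 = 849.4 ⇒ F = 849.4 / 5.13 = 166 N.

F ≈ 166 N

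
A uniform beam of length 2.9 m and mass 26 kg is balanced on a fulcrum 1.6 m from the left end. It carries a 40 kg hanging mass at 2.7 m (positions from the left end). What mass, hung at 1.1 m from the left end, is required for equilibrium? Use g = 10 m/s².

Sum moments about the fulcrum (at 1.6 m from the left end) (the support reaction has zero arm there).
Beam weight: 26 × 10 = 260 N down at 1.45 m → arm 0.15 m, τ = 260 × 0.15 = 39 N·m counterclockwise.
Hanging mass: 40 × 10 = 400 N down at 2.7 m → arm 1.1 m, τ = 400 × 1.1 = 440 N·m clockwise.
Net moment of known loads = 401 N·m clockwise.
An unknown mass m at 1.1 m has arm 0.5 m; its moment is m·g·0.5 counterclockwise.
Στ = 0 ⇒ m × 10 × 0.5 = 401 ⇒ m = 401 / (10 × 0.5) = 80.2 kg.

m ≈ 80.2 kg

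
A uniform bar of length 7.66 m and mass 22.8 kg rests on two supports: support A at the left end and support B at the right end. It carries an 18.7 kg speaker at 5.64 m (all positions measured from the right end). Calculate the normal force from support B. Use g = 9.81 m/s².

About support A:
Beam weight: 22.8 × 9.81 = 223.7 N down at 3.83 m → arm 3.83 m, τ = 223.7 × 3.83 = 856.8 N·m clockwise.
Speaker: 18.7 × 9.81 = 183.4 N down at 5.64 m → arm 2.02 m, τ = 183.4 × 2.02 = 370.5 N·m clockwise.
Net load moment about support A = 1227 N·m clockwise.
Reaction R at support B is upward at 0 m, arm 7.66 m → moment R × 7.66 counterclockwise.
Στ = 0 ⇒ R × 7.66 = 1227 ⇒ R = 160 N.

R_B ≈ 160 N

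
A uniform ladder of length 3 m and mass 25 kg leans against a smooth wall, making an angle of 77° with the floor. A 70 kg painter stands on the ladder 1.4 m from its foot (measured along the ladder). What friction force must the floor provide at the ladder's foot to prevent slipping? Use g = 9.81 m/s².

f ≈ 102 N

Sum moments about the foot of the ladder (the floor normal and friction both act there and drop out).
Ladder weight 25×9.81 = 245.2 N acts at 1.5 m along the ladder; its horizontal arm is 1.5·cos77° = 0.3374 m → τ = 82.73 N·m clockwise.
Painter: 70×9.81 = 686.7 N at 1.4 m → arm 0.3149 m → τ = 216.2 N·m clockwise.
Wall normal N acts horizontally at the top; its moment arm is the height L sinθ = 3·sin77° = 2.923 m, counterclockwise.
Balancing moments: N × 2.923 = 298.9, giving N = 102 N.
ΣFx = 0: friction at the foot balances the wall's push, so f = N_wall = 102 N.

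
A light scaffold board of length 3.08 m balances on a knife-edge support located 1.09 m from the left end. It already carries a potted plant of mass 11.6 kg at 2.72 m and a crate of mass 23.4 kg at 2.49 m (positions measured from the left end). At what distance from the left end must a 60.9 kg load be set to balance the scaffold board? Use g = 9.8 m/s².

Take moments about the knife-edge support (at 1.09 m from the left end).
Potted plant: 11.6 × 9.8 = 113.7 N down at 2.72 m → arm 1.63 m, τ = 113.7 × 1.63 = 185.3 N·m clockwise.
Crate: 23.4 × 9.8 = 229.3 N down at 2.49 m → arm 1.4 m, τ = 229.3 × 1.4 = 321 N·m clockwise.
Net moment of existing loads = 506.3 N·m clockwise.
The load weighs 60.9 × 9.8 = 596.8 N and must supply an equal counterclockwise moment, so its lever arm about the knife-edge support is 506.3 / 596.8 = 0.848 m.
That puts it at 1.09 − 0.848 = 0.242 m from the left end.

x ≈ 0.242 m from the left end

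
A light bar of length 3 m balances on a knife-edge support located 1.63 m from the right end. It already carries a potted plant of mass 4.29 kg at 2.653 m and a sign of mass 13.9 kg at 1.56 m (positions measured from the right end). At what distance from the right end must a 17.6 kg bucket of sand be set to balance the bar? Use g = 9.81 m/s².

Taking torques about the knife-edge support (at 1.63 m from the right end):
Potted plant: 4.29 × 9.81 = 42.08 N down at 2.653 m → arm 1.023 m, τ = 42.08 × 1.023 = 43.05 N·m counterclockwise.
Sign: 13.9 × 9.81 = 136.4 N down at 1.56 m → arm 0.07 m, τ = 136.4 × 0.07 = 9.548 N·m clockwise.
Net moment of existing loads = 33.5 N·m counterclockwise.
The bucket of sand weighs 17.6 × 9.81 = 172.7 N and must supply an equal clockwise moment, so its lever arm about the knife-edge support is 33.5 / 172.7 = 0.194 m.
That puts it at 1.63 − 0.194 = 1.44 m from the right end.

x ≈ 1.44 m from the right end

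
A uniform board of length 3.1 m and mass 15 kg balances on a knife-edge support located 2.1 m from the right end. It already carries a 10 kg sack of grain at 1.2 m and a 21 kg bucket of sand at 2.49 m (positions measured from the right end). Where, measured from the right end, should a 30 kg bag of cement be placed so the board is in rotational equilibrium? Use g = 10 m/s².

Taking torques about the knife-edge support (at 2.1 m from the right end):
Beam weight: 15 × 10 = 150 N down at 1.55 m → arm 0.55 m, τ = 150 × 0.55 = 82.5 N·m clockwise.
Sack of grain: 10 × 10 = 100 N down at 1.2 m → arm 0.9 m, τ = 100 × 0.9 = 90 N·m clockwise.
Bucket of sand: 21 × 10 = 210 N down at 2.49 m → arm 0.39 m, τ = 210 × 0.39 = 81.9 N·m counterclockwise.
Net moment of existing loads = 90.6 N·m clockwise.
The bag of cement weighs 30 × 10 = 300 N and must supply an equal counterclockwise moment, so its lever arm about the knife-edge support is 90.6 / 300 = 0.302 m.
That puts it at 2.1 + 0.302 = 2.4 m from the right end.

x ≈ 2.4 m from the right end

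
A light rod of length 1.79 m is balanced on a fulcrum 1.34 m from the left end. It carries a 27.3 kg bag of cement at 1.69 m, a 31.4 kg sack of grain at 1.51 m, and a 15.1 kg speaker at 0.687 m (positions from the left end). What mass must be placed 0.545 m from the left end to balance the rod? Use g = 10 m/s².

Sum moments about the fulcrum (at 1.34 m from the left end) (the support reaction has zero arm there).
Bag of cement: 27.3 × 10 = 273 N down at 1.69 m → arm 0.35 m, τ = 273 × 0.35 = 95.55 N·m clockwise.
Sack of grain: 31.4 × 10 = 314 N down at 1.51 m → arm 0.17 m, τ = 314 × 0.17 = 53.38 N·m clockwise.
Speaker: 15.1 × 10 = 151 N down at 0.687 m → arm 0.653 m, τ = 151 × 0.653 = 98.6 N·m counterclockwise.
Net moment of known loads = 50.33 N·m clockwise.
An unknown mass m at 0.545 m has arm 0.795 m; its moment is m·g·0.795 counterclockwise.
For rotational equilibrium, m × 10 × 0.795 = 50.33, so m = 50.33 / (10 × 0.795) = 6.33 kg.

m ≈ 6.33 kg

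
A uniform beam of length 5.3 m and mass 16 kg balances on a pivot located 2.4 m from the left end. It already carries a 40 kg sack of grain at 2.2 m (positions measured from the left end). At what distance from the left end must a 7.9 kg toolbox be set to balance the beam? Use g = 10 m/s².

About the pivot (at 2.4 m from the left end):
Beam weight: 16 × 10 = 160 N down at 2.65 m → arm 0.25 m, τ = 160 × 0.25 = 40 N·m clockwise.
Sack of grain: 40 × 10 = 400 N down at 2.2 m → arm 0.2 m, τ = 400 × 0.2 = 80 N·m counterclockwise.
Net moment of existing loads = 40 N·m counterclockwise.
The toolbox weighs 7.9 × 10 = 79 N and must supply an equal clockwise moment, so its lever arm about the pivot is 40 / 79 = 0.506 m.
That puts it at 2.4 + 0.506 = 2.91 m from the left end.

x ≈ 2.91 m from the left end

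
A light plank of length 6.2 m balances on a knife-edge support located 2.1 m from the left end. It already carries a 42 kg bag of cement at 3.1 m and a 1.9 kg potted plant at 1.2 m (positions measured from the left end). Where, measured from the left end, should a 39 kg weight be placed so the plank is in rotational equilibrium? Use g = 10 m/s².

x ≈ 1.07 m from the left end

Sum moments about the knife-edge support (at 2.1 m from the left end) (the support reaction has zero arm there).
Bag of cement: 42 × 10 = 420 N down at 3.1 m → arm 1 m, τ = 420 × 1 = 420 N·m clockwise.
Potted plant: 1.9 × 10 = 19 N down at 1.2 m → arm 0.9 m, τ = 19 × 0.9 = 17.1 N·m counterclockwise.
Net moment of existing loads = 402.9 N·m clockwise.
The weight weighs 39 × 10 = 390 N and must supply an equal counterclockwise moment, so its lever arm about the knife-edge support is 402.9 / 390 = 1.03 m.
That puts it at 2.1 − 1.03 = 1.07 m from the left end.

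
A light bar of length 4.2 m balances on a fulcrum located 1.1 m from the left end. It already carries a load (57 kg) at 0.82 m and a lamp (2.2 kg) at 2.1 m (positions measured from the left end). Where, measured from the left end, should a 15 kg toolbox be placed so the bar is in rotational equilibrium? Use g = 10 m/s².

x ≈ 2.02 m from the left end

Choose the fulcrum (at 1.1 m from the left end) as the axis so the support reaction has zero arm there.
Load: 57 × 10 = 570 N down at 0.82 m → arm 0.28 m, τ = 570 × 0.28 = 159.6 N·m counterclockwise.
Lamp: 2.2 × 10 = 22 N down at 2.1 m → arm 1 m, τ = 22 × 1 = 22 N·m clockwise.
Net moment of existing loads = 137.6 N·m counterclockwise.
The toolbox weighs 15 × 10 = 150 N and must supply an equal clockwise moment, so its lever arm about the fulcrum is 137.6 / 150 = 0.917 m.
That puts it at 1.1 + 0.917 = 2.02 m from the left end.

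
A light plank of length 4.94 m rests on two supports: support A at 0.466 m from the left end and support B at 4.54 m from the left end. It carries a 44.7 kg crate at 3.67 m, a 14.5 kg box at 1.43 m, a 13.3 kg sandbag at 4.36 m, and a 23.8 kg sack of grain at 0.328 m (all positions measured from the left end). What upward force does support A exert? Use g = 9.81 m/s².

R_A ≈ 449 N

Sum moments about support B (its reaction then has zero moment arm).
Crate: 44.7 × 9.81 = 438.5 N down at 3.67 m → arm 0.87 m, τ = 438.5 × 0.87 = 381.5 N·m counterclockwise.
Box: 14.5 × 9.81 = 142.2 N down at 1.43 m → arm 3.11 m, τ = 142.2 × 3.11 = 442.2 N·m counterclockwise.
Sandbag: 13.3 × 9.81 = 130.5 N down at 4.36 m → arm 0.18 m, τ = 130.5 × 0.18 = 23.49 N·m counterclockwise.
Sack of grain: 23.8 × 9.81 = 233.5 N down at 0.328 m → arm 4.212 m, τ = 233.5 × 4.212 = 983.5 N·m counterclockwise.
Net load moment about support B = 1831 N·m counterclockwise.
Reaction R at support A is upward at 0.466 m, arm 4.074 m → moment R × 4.074 clockwise.
For rotational equilibrium, R × 4.074 = 1831, so R = 449 N.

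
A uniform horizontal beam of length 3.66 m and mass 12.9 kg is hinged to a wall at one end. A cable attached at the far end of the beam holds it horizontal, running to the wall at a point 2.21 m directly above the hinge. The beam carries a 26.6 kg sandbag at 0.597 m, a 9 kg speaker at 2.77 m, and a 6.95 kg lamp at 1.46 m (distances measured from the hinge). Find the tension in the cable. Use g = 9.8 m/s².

T ≈ 386 N

Take moments about the hinge.
Beam weight: 12.9 × 9.8 = 126.4 N down at 1.83 m → arm 1.83 m, τ = 126.4 × 1.83 = 231.3 N·m clockwise.
Sandbag: 26.6 × 9.8 = 260.7 N down at 0.597 m → arm 0.597 m, τ = 260.7 × 0.597 = 155.6 N·m clockwise.
Speaker: 9 × 9.8 = 88.2 N down at 2.77 m → arm 2.77 m, τ = 88.2 × 2.77 = 244.3 N·m clockwise.
Lamp: 6.95 × 9.8 = 68.11 N down at 1.46 m → arm 1.46 m, τ = 68.11 × 1.46 = 99.44 N·m clockwise.
Total clockwise load moment = 730.6 N·m.
The cable tension T acts at 3.66 m; only its component perpendicular to the beam, T sinθ, produces torque. sinθ = h/√(h²+d²) = 2.21/√(2.21²+3.66²) = 0.5169.
For rotational equilibrium, T × 3.66 × 0.5169 = 730.6, so T = 730.6 / 1.892 = 386 N.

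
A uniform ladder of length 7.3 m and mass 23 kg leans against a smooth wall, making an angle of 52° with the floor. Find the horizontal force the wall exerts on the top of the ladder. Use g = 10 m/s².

Sum moments about the foot of the ladder (the floor normal and friction both act there and drop out).
Ladder weight 23×10 = 230 N acts at 3.65 m along the ladder; its horizontal arm is 3.65·cos52° = 2.247 m → τ = 516.8 N·m clockwise.
Wall normal N acts horizontally at the top; its moment arm is the height L sinθ = 7.3·sin52° = 5.752 m, counterclockwise.
For rotational equilibrium, N × 5.752 = 516.8, so N = 89.8 N.

N_wall ≈ 89.8 N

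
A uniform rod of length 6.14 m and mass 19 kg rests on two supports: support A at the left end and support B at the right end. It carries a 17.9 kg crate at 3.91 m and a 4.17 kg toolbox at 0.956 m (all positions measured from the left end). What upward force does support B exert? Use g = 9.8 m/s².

R_B ≈ 211 N

Sum moments about support A (its reaction then has zero moment arm).
Beam weight: 19 × 9.8 = 186.2 N down at 3.07 m → arm 3.07 m, τ = 186.2 × 3.07 = 571.6 N·m clockwise.
Crate: 17.9 × 9.8 = 175.4 N down at 3.91 m → arm 3.91 m, τ = 175.4 × 3.91 = 685.8 N·m clockwise.
Toolbox: 4.17 × 9.8 = 40.87 N down at 0.956 m → arm 0.956 m, τ = 40.87 × 0.956 = 39.07 N·m clockwise.
Net load moment about support A = 1296 N·m clockwise.
Reaction R at support B is upward at 6.14 m, arm 6.14 m → moment R × 6.14 counterclockwise.
Στ = 0 ⇒ R × 6.14 = 1296 ⇒ R = 211 N.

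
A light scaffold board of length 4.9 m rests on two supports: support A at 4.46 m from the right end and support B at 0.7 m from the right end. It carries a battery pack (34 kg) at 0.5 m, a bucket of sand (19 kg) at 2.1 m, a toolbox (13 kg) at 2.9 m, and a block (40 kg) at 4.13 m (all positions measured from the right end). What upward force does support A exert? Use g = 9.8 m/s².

Taking torques about support B:
Battery pack: 34 × 9.8 = 333.2 N down at 0.5 m → arm 0.2 m, τ = 333.2 × 0.2 = 66.64 N·m clockwise.
Bucket of sand: 19 × 9.8 = 186.2 N down at 2.1 m → arm 1.4 m, τ = 186.2 × 1.4 = 260.7 N·m counterclockwise.
Toolbox: 13 × 9.8 = 127.4 N down at 2.9 m → arm 2.2 m, τ = 127.4 × 2.2 = 280.3 N·m counterclockwise.
Block: 40 × 9.8 = 392 N down at 4.13 m → arm 3.43 m, τ = 392 × 3.43 = 1345 N·m counterclockwise.
Net load moment about support B = 1819 N·m counterclockwise.
Reaction R at support A is upward at 4.46 m, arm 3.76 m → moment R × 3.76 clockwise.
Balancing moments: R × 3.76 = 1819, giving R = 484 N.

R_A ≈ 484 N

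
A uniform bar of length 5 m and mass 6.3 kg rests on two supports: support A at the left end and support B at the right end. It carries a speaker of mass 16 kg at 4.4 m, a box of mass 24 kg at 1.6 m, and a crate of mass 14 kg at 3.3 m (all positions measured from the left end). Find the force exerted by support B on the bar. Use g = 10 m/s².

Sum moments about support A (its reaction then has zero moment arm).
Beam weight: 6.3 × 10 = 63 N down at 2.5 m → arm 2.5 m, τ = 63 × 2.5 = 157.5 N·m clockwise.
Speaker: 16 × 10 = 160 N down at 4.4 m → arm 4.4 m, τ = 160 × 4.4 = 704 N·m clockwise.
Box: 24 × 10 = 240 N down at 1.6 m → arm 1.6 m, τ = 240 × 1.6 = 384 N·m clockwise.
Crate: 14 × 10 = 140 N down at 3.3 m → arm 3.3 m, τ = 140 × 3.3 = 462 N·m clockwise.
Net load moment about support A = 1708 N·m clockwise.
Reaction R at support B is upward at 5 m, arm 5 m → moment R × 5 counterclockwise.
Στ = 0 ⇒ R × 5 = 1708 ⇒ R = 342 N.

R_B ≈ 342 N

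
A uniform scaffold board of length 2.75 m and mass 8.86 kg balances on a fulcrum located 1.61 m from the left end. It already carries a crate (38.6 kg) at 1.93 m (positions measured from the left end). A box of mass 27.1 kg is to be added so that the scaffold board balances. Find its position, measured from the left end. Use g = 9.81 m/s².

Take moments about the fulcrum (at 1.61 m from the left end).
Beam weight: 8.86 × 9.81 = 86.92 N down at 1.375 m → arm 0.235 m, τ = 86.92 × 0.235 = 20.43 N·m counterclockwise.
Crate: 38.6 × 9.81 = 378.7 N down at 1.93 m → arm 0.32 m, τ = 378.7 × 0.32 = 121.2 N·m clockwise.
Net moment of existing loads = 100.8 N·m clockwise.
The box weighs 27.1 × 9.81 = 265.9 N and must supply an equal counterclockwise moment, so its lever arm about the fulcrum is 100.8 / 265.9 = 0.379 m.
That puts it at 1.61 − 0.379 = 1.23 m from the left end.

x ≈ 1.23 m from the left end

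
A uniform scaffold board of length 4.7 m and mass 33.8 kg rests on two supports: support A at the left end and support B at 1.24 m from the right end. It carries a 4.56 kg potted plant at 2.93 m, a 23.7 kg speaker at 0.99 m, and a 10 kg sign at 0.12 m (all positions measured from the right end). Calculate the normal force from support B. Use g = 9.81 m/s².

R_B ≈ 627 N

Choose support A as the axis so its reaction then has zero moment arm.
Beam weight: 33.8 × 9.81 = 331.6 N down at 2.35 m → arm 2.35 m, τ = 331.6 × 2.35 = 779.3 N·m clockwise.
Potted plant: 4.56 × 9.81 = 44.73 N down at 2.93 m → arm 1.77 m, τ = 44.73 × 1.77 = 79.17 N·m clockwise.
Speaker: 23.7 × 9.81 = 232.5 N down at 0.99 m → arm 3.71 m, τ = 232.5 × 3.71 = 862.6 N·m clockwise.
Sign: 10 × 9.81 = 98.1 N down at 0.12 m → arm 4.58 m, τ = 98.1 × 4.58 = 449.3 N·m clockwise.
Net load moment about support A = 2170 N·m clockwise.
Reaction R at support B is upward at 1.24 m, arm 3.46 m → moment R × 3.46 counterclockwise.
Setting net torque to zero: R × 3.46 = 2170 → R = 627 N.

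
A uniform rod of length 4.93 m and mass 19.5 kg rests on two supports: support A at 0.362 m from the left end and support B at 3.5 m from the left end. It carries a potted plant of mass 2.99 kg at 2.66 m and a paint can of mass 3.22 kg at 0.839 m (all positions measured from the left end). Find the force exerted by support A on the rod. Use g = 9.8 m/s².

Taking torques about support B:
Beam weight: 19.5 × 9.8 = 191.1 N down at 2.465 m → arm 1.035 m, τ = 191.1 × 1.035 = 197.8 N·m counterclockwise.
Potted plant: 2.99 × 9.8 = 29.3 N down at 2.66 m → arm 0.84 m, τ = 29.3 × 0.84 = 24.61 N·m counterclockwise.
Paint can: 3.22 × 9.8 = 31.56 N down at 0.839 m → arm 2.661 m, τ = 31.56 × 2.661 = 83.98 N·m counterclockwise.
Net load moment about support B = 306.4 N·m counterclockwise.
Reaction R at support A is upward at 0.362 m, arm 3.138 m → moment R × 3.138 clockwise.
Setting net torque to zero: R × 3.138 = 306.4 → R = 97.6 N.

R_A ≈ 97.6 N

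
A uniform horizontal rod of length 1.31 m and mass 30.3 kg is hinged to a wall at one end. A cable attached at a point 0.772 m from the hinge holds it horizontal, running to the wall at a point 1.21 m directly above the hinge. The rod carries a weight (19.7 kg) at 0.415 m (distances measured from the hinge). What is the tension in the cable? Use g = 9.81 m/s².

Choose the hinge as the axis so the unknown hinge reaction has zero arm there.
Beam weight: 30.3 × 9.81 = 297.2 N down at 0.655 m → arm 0.655 m, τ = 297.2 × 0.655 = 194.7 N·m clockwise.
Weight: 19.7 × 9.81 = 193.3 N down at 0.415 m → arm 0.415 m, τ = 193.3 × 0.415 = 80.22 N·m clockwise.
Total clockwise load moment = 274.9 N·m.
The cable tension T acts at 0.772 m; only its component perpendicular to the rod, T sinθ, produces torque. sinθ = h/√(h²+d²) = 1.21/√(1.21²+0.772²) = 0.843.
Στ = 0 ⇒ T × 0.772 × 0.843 = 274.9 ⇒ T = 274.9 / 0.6508 = 422 N.

T ≈ 422 N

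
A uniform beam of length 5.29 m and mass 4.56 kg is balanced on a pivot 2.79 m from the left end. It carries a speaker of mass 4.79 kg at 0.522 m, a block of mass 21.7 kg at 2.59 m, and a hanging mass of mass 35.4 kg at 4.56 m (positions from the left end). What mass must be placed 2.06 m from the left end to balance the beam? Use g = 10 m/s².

About the pivot (at 2.79 m from the left end):
Beam weight: 4.56 × 10 = 45.6 N down at 2.645 m → arm 0.145 m, τ = 45.6 × 0.145 = 6.612 N·m counterclockwise.
Speaker: 4.79 × 10 = 47.9 N down at 0.522 m → arm 2.268 m, τ = 47.9 × 2.268 = 108.6 N·m counterclockwise.
Block: 21.7 × 10 = 217 N down at 2.59 m → arm 0.2 m, τ = 217 × 0.2 = 43.4 N·m counterclockwise.
Hanging mass: 35.4 × 10 = 354 N down at 4.56 m → arm 1.77 m, τ = 354 × 1.77 = 626.6 N·m clockwise.
Net moment of known loads = 468 N·m clockwise.
An unknown mass m at 2.06 m has arm 0.73 m; its moment is m·g·0.73 counterclockwise.
Στ = 0 ⇒ m × 10 × 0.73 = 468 ⇒ m = 468 / (10 × 0.73) = 64.1 kg.

m ≈ 64.1 kg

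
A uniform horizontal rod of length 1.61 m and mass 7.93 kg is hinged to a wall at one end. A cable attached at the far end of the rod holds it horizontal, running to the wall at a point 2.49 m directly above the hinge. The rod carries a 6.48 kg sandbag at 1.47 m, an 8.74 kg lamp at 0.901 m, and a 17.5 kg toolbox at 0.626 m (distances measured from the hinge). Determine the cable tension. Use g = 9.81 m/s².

Sum moments about the hinge (the unknown hinge reaction has zero arm there).
Beam weight: 7.93 × 9.81 = 77.79 N down at 0.805 m → arm 0.805 m, τ = 77.79 × 0.805 = 62.62 N·m clockwise.
Sandbag: 6.48 × 9.81 = 63.57 N down at 1.47 m → arm 1.47 m, τ = 63.57 × 1.47 = 93.45 N·m clockwise.
Lamp: 8.74 × 9.81 = 85.74 N down at 0.901 m → arm 0.901 m, τ = 85.74 × 0.901 = 77.25 N·m clockwise.
Toolbox: 17.5 × 9.81 = 171.7 N down at 0.626 m → arm 0.626 m, τ = 171.7 × 0.626 = 107.5 N·m clockwise.
Total clockwise load moment = 340.8 N·m.
The cable tension T acts at 1.61 m; only its component perpendicular to the rod, T sinθ, produces torque. sinθ = h/√(h²+d²) = 2.49/√(2.49²+1.61²) = 0.8398.
For rotational equilibrium, T × 1.61 × 0.8398 = 340.8, so T = 340.8 / 1.352 = 252 N.

T ≈ 252 N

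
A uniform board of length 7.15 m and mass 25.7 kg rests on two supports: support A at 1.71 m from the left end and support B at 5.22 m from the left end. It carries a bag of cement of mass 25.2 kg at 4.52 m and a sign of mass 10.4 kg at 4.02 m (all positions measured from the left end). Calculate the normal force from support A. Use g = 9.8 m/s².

R_A ≈ 202 N

Take moments about support B.
Beam weight: 25.7 × 9.8 = 251.9 N down at 3.575 m → arm 1.645 m, τ = 251.9 × 1.645 = 414.4 N·m counterclockwise.
Bag of cement: 25.2 × 9.8 = 247 N down at 4.52 m → arm 0.7 m, τ = 247 × 0.7 = 172.9 N·m counterclockwise.
Sign: 10.4 × 9.8 = 101.9 N down at 4.02 m → arm 1.2 m, τ = 101.9 × 1.2 = 122.3 N·m counterclockwise.
Net load moment about support B = 709.6 N·m counterclockwise.
Reaction R at support A is upward at 1.71 m, arm 3.51 m → moment R × 3.51 clockwise.
Setting net torque to zero: R × 3.51 = 709.6 → R = 202 N.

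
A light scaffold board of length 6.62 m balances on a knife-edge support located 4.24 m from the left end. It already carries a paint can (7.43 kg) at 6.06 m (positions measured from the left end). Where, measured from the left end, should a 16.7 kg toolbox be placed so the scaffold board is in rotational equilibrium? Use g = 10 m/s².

x ≈ 3.43 m from the left end

Take moments about the knife-edge support (at 4.24 m from the left end).
Paint can: 7.43 × 10 = 74.3 N down at 6.06 m → arm 1.82 m, τ = 74.3 × 1.82 = 135.2 N·m clockwise.
Net moment of existing loads = 135.2 N·m clockwise.
The toolbox weighs 16.7 × 10 = 167 N and must supply an equal counterclockwise moment, so its lever arm about the knife-edge support is 135.2 / 167 = 0.81 m.
That puts it at 4.24 − 0.81 = 3.43 m from the left end.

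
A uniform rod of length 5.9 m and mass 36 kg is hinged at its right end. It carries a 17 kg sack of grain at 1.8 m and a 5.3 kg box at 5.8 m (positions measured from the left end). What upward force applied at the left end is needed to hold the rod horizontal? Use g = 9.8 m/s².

Choose the right end as the axis so the unknown pivot reaction has zero arm there.
Beam weight: 36 × 9.8 = 352.8 N down at 2.95 m → arm 2.95 m, τ = 352.8 × 2.95 = 1041 N·m counterclockwise.
Sack of grain: 17 × 9.8 = 166.6 N down at 1.8 m → arm 4.1 m, τ = 166.6 × 4.1 = 683.1 N·m counterclockwise.
Box: 5.3 × 9.8 = 51.94 N down at 5.8 m → arm 0.1 m, τ = 51.94 × 0.1 = 5.194 N·m counterclockwise.
Net moment of the loads = 1729 N·m counterclockwise.
The upward force F acts at the left end, arm 5.9 m, giving F × 5.9 clockwise.
For rotational equilibrium, F × 5.9 = 1729, so F = 1729 / 5.9 = 293 N.

F ≈ 293 N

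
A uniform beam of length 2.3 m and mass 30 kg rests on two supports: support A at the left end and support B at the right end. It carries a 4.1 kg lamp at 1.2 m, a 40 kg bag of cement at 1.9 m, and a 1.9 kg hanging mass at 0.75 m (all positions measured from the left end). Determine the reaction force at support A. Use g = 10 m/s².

R_A ≈ 252 N

Take moments about support B.
Beam weight: 30 × 10 = 300 N down at 1.15 m → arm 1.15 m, τ = 300 × 1.15 = 345 N·m counterclockwise.
Lamp: 4.1 × 10 = 41 N down at 1.2 m → arm 1.1 m, τ = 41 × 1.1 = 45.1 N·m counterclockwise.
Bag of cement: 40 × 10 = 400 N down at 1.9 m → arm 0.4 m, τ = 400 × 0.4 = 160 N·m counterclockwise.
Hanging mass: 1.9 × 10 = 19 N down at 0.75 m → arm 1.55 m, τ = 19 × 1.55 = 29.45 N·m counterclockwise.
Net load moment about support B = 579.6 N·m counterclockwise.
Reaction R at support A is upward at 0 m, arm 2.3 m → moment R × 2.3 clockwise.
For rotational equilibrium, R × 2.3 = 579.6, so R = 252 N.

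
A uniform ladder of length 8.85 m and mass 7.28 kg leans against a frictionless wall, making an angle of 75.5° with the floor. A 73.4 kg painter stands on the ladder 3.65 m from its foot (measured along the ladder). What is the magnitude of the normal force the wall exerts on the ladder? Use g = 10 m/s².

Sum moments about the foot of the ladder (the floor normal and friction both act there and drop out).
Ladder weight 7.28×10 = 72.8 N acts at 4.425 m along the ladder; its horizontal arm is 4.425·cos75.5° = 1.108 m → τ = 80.66 N·m clockwise.
Painter: 73.4×10 = 734 N at 3.65 m → arm 0.9139 m → τ = 670.8 N·m clockwise.
Wall normal N acts horizontally at the top; its moment arm is the height L sinθ = 8.85·sin75.5° = 8.568 m, counterclockwise.
Setting net torque to zero: N × 8.568 = 751.5 → N = 87.7 N.

N_wall ≈ 87.7 N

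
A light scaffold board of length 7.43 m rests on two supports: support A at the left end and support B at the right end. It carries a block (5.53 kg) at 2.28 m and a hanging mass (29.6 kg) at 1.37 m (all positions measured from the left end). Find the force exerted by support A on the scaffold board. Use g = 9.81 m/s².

Take moments about support B.
Block: 5.53 × 9.81 = 54.25 N down at 2.28 m → arm 5.15 m, τ = 54.25 × 5.15 = 279.4 N·m counterclockwise.
Hanging mass: 29.6 × 9.81 = 290.4 N down at 1.37 m → arm 6.06 m, τ = 290.4 × 6.06 = 1760 N·m counterclockwise.
Net load moment about support B = 2039 N·m counterclockwise.
Reaction R at support A is upward at 0 m, arm 7.43 m → moment R × 7.43 clockwise.
For rotational equilibrium, R × 7.43 = 2039, so R = 274 N.

R_A ≈ 274 N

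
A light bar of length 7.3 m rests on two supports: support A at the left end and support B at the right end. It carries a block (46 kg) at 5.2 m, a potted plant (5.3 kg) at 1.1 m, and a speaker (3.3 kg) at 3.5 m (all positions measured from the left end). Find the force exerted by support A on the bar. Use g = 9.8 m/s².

Choose support B as the axis so its reaction then has zero moment arm.
Block: 46 × 9.8 = 450.8 N down at 5.2 m → arm 2.1 m, τ = 450.8 × 2.1 = 946.7 N·m counterclockwise.
Potted plant: 5.3 × 9.8 = 51.94 N down at 1.1 m → arm 6.2 m, τ = 51.94 × 6.2 = 322 N·m counterclockwise.
Speaker: 3.3 × 9.8 = 32.34 N down at 3.5 m → arm 3.8 m, τ = 32.34 × 3.8 = 122.9 N·m counterclockwise.
Net load moment about support B = 1392 N·m counterclockwise.
Reaction R at support A is upward at 0 m, arm 7.3 m → moment R × 7.3 clockwise.
Setting net torque to zero: R × 7.3 = 1392 → R = 191 N.

R_A ≈ 191 N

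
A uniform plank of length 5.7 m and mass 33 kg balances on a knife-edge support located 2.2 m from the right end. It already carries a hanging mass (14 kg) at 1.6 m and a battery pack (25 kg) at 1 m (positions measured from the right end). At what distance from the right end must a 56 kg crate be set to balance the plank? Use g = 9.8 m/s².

x ≈ 2.5 m from the right end

Take moments about the knife-edge support (at 2.2 m from the right end).
Beam weight: 33 × 9.8 = 323.4 N down at 2.85 m → arm 0.65 m, τ = 323.4 × 0.65 = 210.2 N·m counterclockwise.
Hanging mass: 14 × 9.8 = 137.2 N down at 1.6 m → arm 0.6 m, τ = 137.2 × 0.6 = 82.32 N·m clockwise.
Battery pack: 25 × 9.8 = 245 N down at 1 m → arm 1.2 m, τ = 245 × 1.2 = 294 N·m clockwise.
Net moment of existing loads = 166.1 N·m clockwise.
The crate weighs 56 × 9.8 = 548.8 N and must supply an equal counterclockwise moment, so its lever arm about the knife-edge support is 166.1 / 548.8 = 0.303 m.
That puts it at 2.2 + 0.303 = 2.5 m from the right end.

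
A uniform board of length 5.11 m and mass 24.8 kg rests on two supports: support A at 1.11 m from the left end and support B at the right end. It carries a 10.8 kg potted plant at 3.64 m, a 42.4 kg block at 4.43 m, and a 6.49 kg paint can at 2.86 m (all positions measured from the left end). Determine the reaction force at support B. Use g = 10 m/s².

R_B ≈ 538 N

Take moments about support A.
Beam weight: 24.8 × 10 = 248 N down at 2.555 m → arm 1.445 m, τ = 248 × 1.445 = 358.4 N·m clockwise.
Potted plant: 10.8 × 10 = 108 N down at 3.64 m → arm 2.53 m, τ = 108 × 2.53 = 273.2 N·m clockwise.
Block: 42.4 × 10 = 424 N down at 4.43 m → arm 3.32 m, τ = 424 × 3.32 = 1408 N·m clockwise.
Paint can: 6.49 × 10 = 64.9 N down at 2.86 m → arm 1.75 m, τ = 64.9 × 1.75 = 113.6 N·m clockwise.
Net load moment about support A = 2153 N·m clockwise.
Reaction R at support B is upward at 5.11 m, arm 4 m → moment R × 4 counterclockwise.
Στ = 0 ⇒ R × 4 = 2153 ⇒ R = 538 N.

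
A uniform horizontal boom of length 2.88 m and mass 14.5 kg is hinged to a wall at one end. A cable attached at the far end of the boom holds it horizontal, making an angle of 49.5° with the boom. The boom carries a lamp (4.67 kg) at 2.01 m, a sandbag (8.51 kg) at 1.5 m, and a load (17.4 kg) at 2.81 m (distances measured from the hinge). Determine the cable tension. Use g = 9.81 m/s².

T ≈ 412 N

About the hinge:
Beam weight: 14.5 × 9.81 = 142.2 N down at 1.44 m → arm 1.44 m, τ = 142.2 × 1.44 = 204.8 N·m clockwise.
Lamp: 4.67 × 9.81 = 45.81 N down at 2.01 m → arm 2.01 m, τ = 45.81 × 2.01 = 92.08 N·m clockwise.
Sandbag: 8.51 × 9.81 = 83.48 N down at 1.5 m → arm 1.5 m, τ = 83.48 × 1.5 = 125.2 N·m clockwise.
Load: 17.4 × 9.81 = 170.7 N down at 2.81 m → arm 2.81 m, τ = 170.7 × 2.81 = 479.7 N·m clockwise.
Total clockwise load moment = 901.8 N·m.
The cable tension T acts at 2.88 m; only its component perpendicular to the boom, T sinθ, produces torque. sin 49.5° = 0.7604.
Balancing moments: T × 2.88 × 0.7604 = 901.8, giving T = 901.8 / 2.19 = 412 N.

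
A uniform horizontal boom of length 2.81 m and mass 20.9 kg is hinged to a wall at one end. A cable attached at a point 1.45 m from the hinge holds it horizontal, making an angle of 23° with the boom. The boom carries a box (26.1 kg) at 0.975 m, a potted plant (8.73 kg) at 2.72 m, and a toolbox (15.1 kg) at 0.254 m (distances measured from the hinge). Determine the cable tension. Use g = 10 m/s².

T ≈ 1450 N

Take moments about the hinge.
Beam weight: 20.9 × 10 = 209 N down at 1.405 m → arm 1.405 m, τ = 209 × 1.405 = 293.6 N·m clockwise.
Box: 26.1 × 10 = 261 N down at 0.975 m → arm 0.975 m, τ = 261 × 0.975 = 254.5 N·m clockwise.
Potted plant: 8.73 × 10 = 87.3 N down at 2.72 m → arm 2.72 m, τ = 87.3 × 2.72 = 237.5 N·m clockwise.
Toolbox: 15.1 × 10 = 151 N down at 0.254 m → arm 0.254 m, τ = 151 × 0.254 = 38.35 N·m clockwise.
Total clockwise load moment = 824 N·m.
The cable tension T acts at 1.45 m; only its component perpendicular to the boom, T sinθ, produces torque. sin 23° = 0.3907.
Setting net torque to zero: T × 1.45 × 0.3907 = 824 → T = 824 / 0.5665 = 1450 N.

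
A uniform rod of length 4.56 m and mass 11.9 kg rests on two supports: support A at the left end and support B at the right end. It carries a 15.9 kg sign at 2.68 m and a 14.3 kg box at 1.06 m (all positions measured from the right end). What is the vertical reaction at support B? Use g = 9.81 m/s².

R_B ≈ 230 N

About support A:
Beam weight: 11.9 × 9.81 = 116.7 N down at 2.28 m → arm 2.28 m, τ = 116.7 × 2.28 = 266.1 N·m clockwise.
Sign: 15.9 × 9.81 = 156 N down at 2.68 m → arm 1.88 m, τ = 156 × 1.88 = 293.3 N·m clockwise.
Box: 14.3 × 9.81 = 140.3 N down at 1.06 m → arm 3.5 m, τ = 140.3 × 3.5 = 491.1 N·m clockwise.
Net load moment about support A = 1050 N·m clockwise.
Reaction R at support B is upward at 0 m, arm 4.56 m → moment R × 4.56 counterclockwise.
Balancing moments: R × 4.56 = 1050, giving R = 230 N.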